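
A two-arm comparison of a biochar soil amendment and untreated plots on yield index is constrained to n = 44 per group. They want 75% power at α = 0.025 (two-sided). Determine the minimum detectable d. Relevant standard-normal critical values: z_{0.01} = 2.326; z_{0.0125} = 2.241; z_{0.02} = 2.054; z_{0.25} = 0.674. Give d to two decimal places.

For two independent groups of n = 44 each: d_min = (z_{α/2} + z_β)·√(2/n).
z-sum = 2.241 + 0.674 = 2.915.
d_min = 2.915 × √(2/44) = 2.915 × 0.2132 = 0.621.

d_min ≈ 0.62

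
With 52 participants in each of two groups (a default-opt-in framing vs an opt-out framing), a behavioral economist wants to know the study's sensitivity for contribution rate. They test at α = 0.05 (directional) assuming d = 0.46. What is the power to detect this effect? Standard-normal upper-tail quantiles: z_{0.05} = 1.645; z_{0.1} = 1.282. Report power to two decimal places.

For two equal groups, power = Φ(d·√(n/2) − z_{α}).
d·√(n/2) = 0.46 × √(52/2) = 0.46 × 5.099 = 2.346.
z_β = 2.346 − 1.645 = 0.701.
Power = Φ(0.701) = 0.758.

power ≈ 0.76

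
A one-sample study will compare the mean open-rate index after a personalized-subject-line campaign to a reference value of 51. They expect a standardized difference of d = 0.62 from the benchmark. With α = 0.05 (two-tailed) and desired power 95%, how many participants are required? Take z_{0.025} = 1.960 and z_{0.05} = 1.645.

n = 34

For a one-sample test: n = ((z_{α/2} + z_β) / d)².
z_{α/2} + z_β = 1.960 + 1.645 = 3.605.
n = (3.605 / 0.62)² = 5.815² = 33.81.
Round up.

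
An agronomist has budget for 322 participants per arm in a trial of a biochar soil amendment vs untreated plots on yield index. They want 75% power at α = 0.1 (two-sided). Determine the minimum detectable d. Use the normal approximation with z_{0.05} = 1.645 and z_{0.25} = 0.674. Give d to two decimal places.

d_min ≈ 0.18

For two independent groups of n = 322 each: d_min = (z_{α/2} + z_β)·√(2/n).
z-sum = 1.645 + 0.674 = 2.319.
d_min = 2.319 × √(2/322) = 2.319 × 0.0788 = 0.183.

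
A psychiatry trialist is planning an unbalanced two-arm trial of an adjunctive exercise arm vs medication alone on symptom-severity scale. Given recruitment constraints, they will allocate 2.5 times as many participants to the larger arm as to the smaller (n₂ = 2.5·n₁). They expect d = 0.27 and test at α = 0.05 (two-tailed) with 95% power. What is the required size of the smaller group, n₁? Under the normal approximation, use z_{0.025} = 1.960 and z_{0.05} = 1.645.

With allocation ratio k = n₂/n₁ = 2.5, Var(x̄₁−x̄₂) = σ²(1/n₁ + 1/(k·n₁)) = σ²·(k+1)/(k·n₁).
So n₁ = (1 + 1/k)·((z_{α/2} + z_β)/d)² = 1.400 × (3.605/0.27)².
n₁ = 1.400 × 178.27 = 249.6.
Round up: n₁ = 250, giving n₂ = 2.5 × 250 = 625.

n₁ = 250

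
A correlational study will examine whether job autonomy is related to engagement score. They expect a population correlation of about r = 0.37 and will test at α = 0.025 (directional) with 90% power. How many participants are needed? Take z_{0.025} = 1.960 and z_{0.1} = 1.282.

Fisher's z: C = ½·ln((1+r)/(1−r)) = ½·ln(2.1746) = 0.3884.
n = ((z_{α} + z_β)/C)² + 3.
(1.960 + 1.282) / 0.3884 = 3.242 / 0.3884 = 8.347.
n = 8.347² + 3 = 69.67 + 3 = 72.7.
Round up.

n = 73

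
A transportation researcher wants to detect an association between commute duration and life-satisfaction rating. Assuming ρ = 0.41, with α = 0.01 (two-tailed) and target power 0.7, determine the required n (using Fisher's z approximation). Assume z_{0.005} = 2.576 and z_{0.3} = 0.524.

n = 54

Fisher's z: C = ½·ln((1+r)/(1−r)) = ½·ln(2.3898) = 0.4356.
n = ((z_{α/2} + z_β)/C)² + 3.
(2.576 + 0.524) / 0.4356 = 3.100 / 0.4356 = 7.117.
n = 7.117² + 3 = 50.65 + 3 = 53.6.
Round up.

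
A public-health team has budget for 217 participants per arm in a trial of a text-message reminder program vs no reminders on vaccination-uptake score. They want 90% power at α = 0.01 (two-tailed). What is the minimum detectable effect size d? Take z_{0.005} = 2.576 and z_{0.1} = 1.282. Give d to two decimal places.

d_min ≈ 0.37

For two independent groups of n = 217 each: d_min = (z_{α/2} + z_β)·√(2/n).
z-sum = 2.576 + 1.282 = 3.858.
d_min = 3.858 × √(2/217) = 3.858 × 0.0960 = 0.370.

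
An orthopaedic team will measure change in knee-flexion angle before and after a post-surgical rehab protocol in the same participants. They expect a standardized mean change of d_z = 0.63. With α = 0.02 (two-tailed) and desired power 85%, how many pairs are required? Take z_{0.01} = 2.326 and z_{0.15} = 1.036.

n = 29 pairs

For a paired (one-sample on differences) test: n = ((z_{α/2} + z_β) / d)².
z_{α/2} + z_β = 2.326 + 1.036 = 3.362.
n = (3.362 / 0.63)² = 5.337² = 28.48.
Round up.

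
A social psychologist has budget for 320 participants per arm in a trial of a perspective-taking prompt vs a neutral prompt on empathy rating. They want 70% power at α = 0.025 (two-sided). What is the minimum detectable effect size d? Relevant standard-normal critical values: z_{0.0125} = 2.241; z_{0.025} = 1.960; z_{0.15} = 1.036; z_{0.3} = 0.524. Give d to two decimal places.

d_min ≈ 0.22

For two independent groups of n = 320 each: d_min = (z_{α/2} + z_β)·√(2/n).
z-sum = 2.241 + 0.524 = 2.765.
d_min = 2.765 × √(2/320) = 2.765 × 0.0791 = 0.219.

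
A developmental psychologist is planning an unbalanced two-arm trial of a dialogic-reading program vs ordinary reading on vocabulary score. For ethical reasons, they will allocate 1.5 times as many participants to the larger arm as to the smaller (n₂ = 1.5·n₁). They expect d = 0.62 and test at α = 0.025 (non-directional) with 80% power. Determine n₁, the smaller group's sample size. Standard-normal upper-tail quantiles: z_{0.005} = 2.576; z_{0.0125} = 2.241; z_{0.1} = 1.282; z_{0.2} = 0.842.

With allocation ratio k = n₂/n₁ = 1.5, Var(x̄₁−x̄₂) = σ²(1/n₁ + 1/(k·n₁)) = σ²·(k+1)/(k·n₁).
So n₁ = (1 + 1/k)·((z_{α/2} + z_β)/d)² = 1.667 × (3.083/0.62)².
n₁ = 1.667 × 24.73 = 41.2.
Round up: n₁ = 42, giving n₂ = 1.5 × 42 = 63.

n₁ = 42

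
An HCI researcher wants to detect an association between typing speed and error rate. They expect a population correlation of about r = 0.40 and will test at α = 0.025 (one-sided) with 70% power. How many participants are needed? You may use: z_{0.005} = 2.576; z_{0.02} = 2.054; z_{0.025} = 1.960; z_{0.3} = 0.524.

Fisher's z: C = ½·ln((1+r)/(1−r)) = ½·ln(2.3333) = 0.4236.
n = ((z_{α} + z_β)/C)² + 3.
(1.960 + 0.524) / 0.4236 = 2.484 / 0.4236 = 5.864.
n = 5.864² + 3 = 34.39 + 3 = 37.4.
Round up.

n = 38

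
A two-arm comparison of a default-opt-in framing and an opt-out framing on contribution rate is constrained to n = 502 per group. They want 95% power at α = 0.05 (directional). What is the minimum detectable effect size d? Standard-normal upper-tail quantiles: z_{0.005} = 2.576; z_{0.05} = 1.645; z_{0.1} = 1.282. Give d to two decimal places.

For two independent groups of n = 502 each: d_min = (z_{α} + z_β)·√(2/n).
z-sum = 1.645 + 1.645 = 3.290.
d_min = 3.290 × √(2/502) = 3.290 × 0.0631 = 0.208.

d_min ≈ 0.21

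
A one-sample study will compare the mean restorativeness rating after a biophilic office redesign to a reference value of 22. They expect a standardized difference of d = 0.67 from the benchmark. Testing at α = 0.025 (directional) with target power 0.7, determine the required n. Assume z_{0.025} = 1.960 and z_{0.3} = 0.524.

For a one-sample test: n = ((z_{α} + z_β) / d)².
z_{α} + z_β = 1.960 + 0.524 = 2.484.
n = (2.484 / 0.67)² = 3.707² = 13.75.
Round up.

n = 14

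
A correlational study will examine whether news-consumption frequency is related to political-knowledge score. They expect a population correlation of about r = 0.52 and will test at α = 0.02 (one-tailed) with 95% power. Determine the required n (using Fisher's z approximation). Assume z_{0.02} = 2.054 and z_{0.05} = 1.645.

n = 45

Fisher's z: C = ½·ln((1+r)/(1−r)) = ½·ln(3.1667) = 0.5763.
n = ((z_{α} + z_β)/C)² + 3.
(2.054 + 1.645) / 0.5763 = 3.699 / 0.5763 = 6.419.
n = 6.419² + 3 = 41.20 + 3 = 44.2.
Round up.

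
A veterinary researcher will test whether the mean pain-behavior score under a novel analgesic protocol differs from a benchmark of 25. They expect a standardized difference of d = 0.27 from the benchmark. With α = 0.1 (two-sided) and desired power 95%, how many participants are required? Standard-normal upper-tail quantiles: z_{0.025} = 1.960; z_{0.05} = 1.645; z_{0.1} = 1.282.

n = 149

For a one-sample test: n = ((z_{α/2} + z_β) / d)².
z_{α/2} + z_β = 1.645 + 1.645 = 3.290.
n = (3.290 / 0.27)² = 12.185² = 148.48.
Round up.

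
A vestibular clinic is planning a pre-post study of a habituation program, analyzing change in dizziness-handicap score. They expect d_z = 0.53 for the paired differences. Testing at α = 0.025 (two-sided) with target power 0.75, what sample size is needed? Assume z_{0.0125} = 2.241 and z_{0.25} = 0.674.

For a paired (one-sample on differences) test: n = ((z_{α/2} + z_β) / d)².
z_{α/2} + z_β = 2.241 + 0.674 = 2.915.
n = (2.915 / 0.53)² = 5.500² = 30.25.
Round up.

n = 31 pairs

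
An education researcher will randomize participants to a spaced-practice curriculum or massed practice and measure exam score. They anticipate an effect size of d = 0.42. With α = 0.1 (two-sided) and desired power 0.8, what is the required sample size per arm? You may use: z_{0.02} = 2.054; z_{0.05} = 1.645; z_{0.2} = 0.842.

n = 71 per group

For two independent groups with equal n: n = 2·((z_{α/2} + z_β) / d)².
z_{α/2} + z_β = 1.645 + 0.842 = 2.487.
n = 2 × (2.487 / 0.42)² = 2 × 5.921² = 2 × 35.06 = 70.1.
Round up to the next whole participant.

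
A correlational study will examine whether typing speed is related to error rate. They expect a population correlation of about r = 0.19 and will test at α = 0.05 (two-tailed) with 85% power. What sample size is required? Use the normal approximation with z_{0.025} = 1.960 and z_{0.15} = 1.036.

n = 246

Fisher's z: C = ½·ln((1+r)/(1−r)) = ½·ln(1.4691) = 0.1923.
n = ((z_{α/2} + z_β)/C)² + 3.
(1.960 + 1.036) / 0.1923 = 2.996 / 0.1923 = 15.580.
n = 15.580² + 3 = 242.73 + 3 = 245.7.
Round up.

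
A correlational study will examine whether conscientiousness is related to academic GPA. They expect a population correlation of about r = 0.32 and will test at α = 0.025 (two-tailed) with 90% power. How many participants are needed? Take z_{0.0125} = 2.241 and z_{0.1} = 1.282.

n = 116

Fisher's z: C = ½·ln((1+r)/(1−r)) = ½·ln(1.9412) = 0.3316.
n = ((z_{α/2} + z_β)/C)² + 3.
(2.241 + 1.282) / 0.3316 = 3.523 / 0.3316 = 10.624.
n = 10.624² + 3 = 112.87 + 3 = 115.9.
Round up.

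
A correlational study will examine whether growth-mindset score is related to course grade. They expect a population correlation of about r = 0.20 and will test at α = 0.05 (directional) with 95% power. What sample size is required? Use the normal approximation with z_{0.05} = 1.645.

n = 267

Fisher's z: C = ½·ln((1+r)/(1−r)) = ½·ln(1.5000) = 0.2027.
n = ((z_{α} + z_β)/C)² + 3.
(1.645 + 1.645) / 0.2027 = 3.290 / 0.2027 = 16.231.
n = 16.231² + 3 = 263.44 + 3 = 266.4.
Round up.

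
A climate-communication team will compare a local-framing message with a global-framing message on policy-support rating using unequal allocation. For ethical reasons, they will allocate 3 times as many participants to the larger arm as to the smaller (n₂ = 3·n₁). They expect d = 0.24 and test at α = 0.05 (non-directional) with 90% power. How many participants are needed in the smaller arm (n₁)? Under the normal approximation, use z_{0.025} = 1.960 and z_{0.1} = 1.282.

n₁ = 244

With allocation ratio k = n₂/n₁ = 3, Var(x̄₁−x̄₂) = σ²(1/n₁ + 1/(k·n₁)) = σ²·(k+1)/(k·n₁).
So n₁ = (1 + 1/k)·((z_{α/2} + z_β)/d)² = 1.333 × (3.242/0.24)².
n₁ = 1.333 × 182.48 = 243.3.
Round up: n₁ = 244, giving n₂ = 3 × 244 = 732.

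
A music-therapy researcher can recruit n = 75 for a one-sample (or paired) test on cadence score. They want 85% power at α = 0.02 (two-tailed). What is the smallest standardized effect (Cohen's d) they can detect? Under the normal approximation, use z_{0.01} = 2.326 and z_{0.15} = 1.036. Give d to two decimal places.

For a single sample (or paired design) of n = 75: d_min = (z_{α/2} + z_β)/√n.
z-sum = 2.326 + 1.036 = 3.362.
d_min = 3.362 / √75 = 3.362 / 8.660 = 0.388.

d_min ≈ 0.39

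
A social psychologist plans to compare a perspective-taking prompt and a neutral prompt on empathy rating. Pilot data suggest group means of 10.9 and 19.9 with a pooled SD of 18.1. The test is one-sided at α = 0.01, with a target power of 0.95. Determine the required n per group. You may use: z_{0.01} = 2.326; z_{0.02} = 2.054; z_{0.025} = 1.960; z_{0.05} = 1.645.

n = 128 per group

Cohen's d = |M₁ − M₂| / SD_pooled = |10.9 − 19.9| / 18.1 = 9.0 / 18.1 = 0.497.
For two independent groups with equal n: n = 2·((z_{α} + z_β) / d)².
z_{α} + z_β = 2.326 + 1.645 = 3.971.
n = 2 × (3.971 / 0.497)² = 2 × 7.990² = 2 × 63.84 = 127.7.
Round up to the next whole participant.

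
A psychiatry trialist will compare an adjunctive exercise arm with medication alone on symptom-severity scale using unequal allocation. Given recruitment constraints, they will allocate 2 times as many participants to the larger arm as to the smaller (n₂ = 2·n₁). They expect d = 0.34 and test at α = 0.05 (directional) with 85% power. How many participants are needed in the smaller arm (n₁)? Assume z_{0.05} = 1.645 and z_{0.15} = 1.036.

With allocation ratio k = n₂/n₁ = 2, Var(x̄₁−x̄₂) = σ²(1/n₁ + 1/(k·n₁)) = σ²·(k+1)/(k·n₁).
So n₁ = (1 + 1/k)·((z_{α} + z_β)/d)² = 1.500 × (2.681/0.34)².
n₁ = 1.500 × 62.18 = 93.3.
Round up: n₁ = 94, giving n₂ = 2 × 94 = 188.

n₁ = 94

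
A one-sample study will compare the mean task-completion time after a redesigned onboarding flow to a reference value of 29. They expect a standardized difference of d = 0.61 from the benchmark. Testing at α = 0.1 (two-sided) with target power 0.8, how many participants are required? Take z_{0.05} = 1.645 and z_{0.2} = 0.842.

n = 17

For a one-sample test: n = ((z_{α/2} + z_β) / d)².
z_{α/2} + z_β = 1.645 + 0.842 = 2.487.
n = (2.487 / 0.61)² = 4.077² = 16.62.
Round up.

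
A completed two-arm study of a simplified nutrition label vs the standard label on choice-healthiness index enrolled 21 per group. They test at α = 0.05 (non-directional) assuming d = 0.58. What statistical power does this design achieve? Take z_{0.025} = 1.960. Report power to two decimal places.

For two equal groups, power = Φ(d·√(n/2) − z_{α/2}).
d·√(n/2) = 0.58 × √(21/2) = 0.58 × 3.240 = 1.879.
z_β = 1.879 − 1.960 = -0.081.
Power = Φ(-0.081) = 0.468.

power ≈ 0.47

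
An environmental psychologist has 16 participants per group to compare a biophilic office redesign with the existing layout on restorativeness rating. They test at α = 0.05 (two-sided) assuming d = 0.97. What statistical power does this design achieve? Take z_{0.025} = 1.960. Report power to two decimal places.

power ≈ 0.78

For two equal groups, power = Φ(d·√(n/2) − z_{α/2}).
d·√(n/2) = 0.97 × √(16/2) = 0.97 × 2.828 = 2.744.
z_β = 2.744 − 1.960 = 0.784.
Power = Φ(0.784) = 0.783.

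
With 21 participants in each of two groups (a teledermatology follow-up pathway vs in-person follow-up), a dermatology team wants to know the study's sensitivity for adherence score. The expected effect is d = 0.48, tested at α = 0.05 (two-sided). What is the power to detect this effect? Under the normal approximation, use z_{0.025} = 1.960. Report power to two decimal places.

For two equal groups, power = Φ(d·√(n/2) − z_{α/2}).
d·√(n/2) = 0.48 × √(21/2) = 0.48 × 3.240 = 1.555.
z_β = 1.555 − 1.960 = -0.405.
Power = Φ(-0.405) = 0.343.

power ≈ 0.34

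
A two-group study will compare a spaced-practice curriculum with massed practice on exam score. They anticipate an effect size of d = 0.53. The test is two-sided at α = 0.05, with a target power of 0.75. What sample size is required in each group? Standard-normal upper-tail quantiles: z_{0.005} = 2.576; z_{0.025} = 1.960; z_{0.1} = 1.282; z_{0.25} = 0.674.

For two independent groups with equal n: n = 2·((z_{α/2} + z_β) / d)².
z_{α/2} + z_β = 1.960 + 0.674 = 2.634.
n = 2 × (2.634 / 0.53)² = 2 × 4.970² = 2 × 24.70 = 49.4.
Round up to the next whole participant.

n = 50 per group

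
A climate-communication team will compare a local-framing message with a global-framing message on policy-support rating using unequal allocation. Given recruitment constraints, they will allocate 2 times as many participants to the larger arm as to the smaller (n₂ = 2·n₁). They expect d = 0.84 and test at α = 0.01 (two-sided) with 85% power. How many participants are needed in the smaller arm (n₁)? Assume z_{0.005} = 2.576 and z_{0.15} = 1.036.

n₁ = 28

With allocation ratio k = n₂/n₁ = 2, Var(x̄₁−x̄₂) = σ²(1/n₁ + 1/(k·n₁)) = σ²·(k+1)/(k·n₁).
So n₁ = (1 + 1/k)·((z_{α/2} + z_β)/d)² = 1.500 × (3.612/0.84)².
n₁ = 1.500 × 18.49 = 27.7.
Round up: n₁ = 28, giving n₂ = 2 × 28 = 56.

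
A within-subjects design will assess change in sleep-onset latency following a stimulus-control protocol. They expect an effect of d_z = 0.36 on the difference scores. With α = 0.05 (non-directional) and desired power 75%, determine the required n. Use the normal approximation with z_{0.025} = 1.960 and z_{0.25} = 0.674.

n = 54 pairs

For a paired (one-sample on differences) test: n = ((z_{α/2} + z_β) / d)².
z_{α/2} + z_β = 1.960 + 0.674 = 2.634.
n = (2.634 / 0.36)² = 7.317² = 53.53.
Round up.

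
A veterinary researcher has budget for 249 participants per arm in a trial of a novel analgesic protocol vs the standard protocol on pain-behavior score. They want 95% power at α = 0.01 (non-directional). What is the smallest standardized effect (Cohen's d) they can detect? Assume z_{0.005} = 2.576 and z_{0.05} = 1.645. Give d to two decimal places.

For two independent groups of n = 249 each: d_min = (z_{α/2} + z_β)·√(2/n).
z-sum = 2.576 + 1.645 = 4.221.
d_min = 4.221 × √(2/249) = 4.221 × 0.0896 = 0.378.

d_min ≈ 0.38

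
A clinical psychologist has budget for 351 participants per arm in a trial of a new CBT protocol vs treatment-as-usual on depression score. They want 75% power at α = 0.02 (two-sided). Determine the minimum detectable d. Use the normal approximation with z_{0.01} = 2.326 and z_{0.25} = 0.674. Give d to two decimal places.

For two independent groups of n = 351 each: d_min = (z_{α/2} + z_β)·√(2/n).
z-sum = 2.326 + 0.674 = 3.000.
d_min = 3.000 × √(2/351) = 3.000 × 0.0755 = 0.226.

d_min ≈ 0.23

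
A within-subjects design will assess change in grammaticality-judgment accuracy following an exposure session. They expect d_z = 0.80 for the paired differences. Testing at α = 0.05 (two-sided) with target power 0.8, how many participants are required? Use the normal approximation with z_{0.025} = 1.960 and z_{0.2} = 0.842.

For a paired (one-sample on differences) test: n = ((z_{α/2} + z_β) / d)².
z_{α/2} + z_β = 1.960 + 0.842 = 2.802.
n = (2.802 / 0.80)² = 3.502² = 12.27.
Round up.

n = 13 pairs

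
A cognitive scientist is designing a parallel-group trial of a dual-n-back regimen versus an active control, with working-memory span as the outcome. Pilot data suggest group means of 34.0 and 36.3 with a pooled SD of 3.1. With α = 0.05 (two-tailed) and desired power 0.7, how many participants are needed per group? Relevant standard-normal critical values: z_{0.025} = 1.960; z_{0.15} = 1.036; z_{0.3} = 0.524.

Cohen's d = |M₁ − M₂| / SD_pooled = |34.0 − 36.3| / 3.1 = 2.3 / 3.1 = 0.742.
For two independent groups with equal n: n = 2·((z_{α/2} + z_β) / d)².
z_{α/2} + z_β = 1.960 + 0.524 = 2.484.
n = 2 × (2.484 / 0.742)² = 2 × 3.348² = 2 × 11.21 = 22.4.
Round up to the next whole participant.

n = 23 per group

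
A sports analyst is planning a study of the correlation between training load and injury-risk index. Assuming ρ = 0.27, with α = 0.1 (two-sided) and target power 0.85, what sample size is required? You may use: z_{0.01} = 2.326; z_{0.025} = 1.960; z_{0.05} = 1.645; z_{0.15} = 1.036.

Fisher's z: C = ½·ln((1+r)/(1−r)) = ½·ln(1.7397) = 0.2769.
n = ((z_{α/2} + z_β)/C)² + 3.
(1.645 + 1.036) / 0.2769 = 2.681 / 0.2769 = 9.682.
n = 9.682² + 3 = 93.74 + 3 = 96.7.
Round up.

n = 97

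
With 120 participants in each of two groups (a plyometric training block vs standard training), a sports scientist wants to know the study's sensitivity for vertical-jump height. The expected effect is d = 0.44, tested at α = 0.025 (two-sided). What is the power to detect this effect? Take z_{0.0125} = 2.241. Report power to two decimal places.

For two equal groups, power = Φ(d·√(n/2) − z_{α/2}).
d·√(n/2) = 0.44 × √(120/2) = 0.44 × 7.746 = 3.408.
z_β = 3.408 − 2.241 = 1.167.
Power = Φ(1.167) = 0.878.

power ≈ 0.88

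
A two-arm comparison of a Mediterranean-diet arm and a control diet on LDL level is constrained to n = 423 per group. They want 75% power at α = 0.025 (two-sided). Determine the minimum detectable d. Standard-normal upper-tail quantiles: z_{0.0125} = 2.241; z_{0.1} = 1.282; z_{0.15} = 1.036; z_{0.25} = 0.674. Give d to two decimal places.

d_min ≈ 0.20

For two independent groups of n = 423 each: d_min = (z_{α/2} + z_β)·√(2/n).
z-sum = 2.241 + 0.674 = 2.915.
d_min = 2.915 × √(2/423) = 2.915 × 0.0688 = 0.200.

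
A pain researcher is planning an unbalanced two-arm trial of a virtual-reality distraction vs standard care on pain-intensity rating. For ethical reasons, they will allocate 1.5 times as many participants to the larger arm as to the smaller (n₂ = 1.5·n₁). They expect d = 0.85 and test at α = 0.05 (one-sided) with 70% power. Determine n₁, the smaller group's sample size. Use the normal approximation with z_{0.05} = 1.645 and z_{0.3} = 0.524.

With allocation ratio k = n₂/n₁ = 1.5, Var(x̄₁−x̄₂) = σ²(1/n₁ + 1/(k·n₁)) = σ²·(k+1)/(k·n₁).
So n₁ = (1 + 1/k)·((z_{α} + z_β)/d)² = 1.667 × (2.169/0.85)².
n₁ = 1.667 × 6.51 = 10.9.
Round up: n₁ = 11, giving n₂ = ⌈1.5 × 11⌉ = ⌈16.5⌉ = 17.

n₁ = 11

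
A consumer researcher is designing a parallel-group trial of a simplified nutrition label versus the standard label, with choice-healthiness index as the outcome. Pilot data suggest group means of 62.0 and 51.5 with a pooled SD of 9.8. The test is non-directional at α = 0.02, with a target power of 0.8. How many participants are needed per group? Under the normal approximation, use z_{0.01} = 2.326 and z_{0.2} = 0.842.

n = 18 per group

Cohen's d = |M₁ − M₂| / SD_pooled = |62.0 − 51.5| / 9.8 = 10.5 / 9.8 = 1.071.
For two independent groups with equal n: n = 2·((z_{α/2} + z_β) / d)².
z_{α/2} + z_β = 2.326 + 0.842 = 3.168.
n = 2 × (3.168 / 1.071)² = 2 × 2.958² = 2 × 8.75 = 17.5.
Round up to the next whole participant.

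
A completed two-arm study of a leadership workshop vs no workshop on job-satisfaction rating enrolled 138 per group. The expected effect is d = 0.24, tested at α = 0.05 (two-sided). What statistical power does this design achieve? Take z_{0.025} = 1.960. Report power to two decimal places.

power ≈ 0.51

For two equal groups, power = Φ(d·√(n/2) − z_{α/2}).
d·√(n/2) = 0.24 × √(138/2) = 0.24 × 8.307 = 1.994.
z_β = 1.994 − 1.960 = 0.034.
Power = Φ(0.034) = 0.513.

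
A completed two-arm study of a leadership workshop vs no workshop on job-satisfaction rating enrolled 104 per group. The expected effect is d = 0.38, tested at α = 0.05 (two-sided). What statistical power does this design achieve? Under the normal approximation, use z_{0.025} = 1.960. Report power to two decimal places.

For two equal groups, power = Φ(d·√(n/2) − z_{α/2}).
d·√(n/2) = 0.38 × √(104/2) = 0.38 × 7.211 = 2.740.
z_β = 2.740 − 1.960 = 0.780.
Power = Φ(0.780) = 0.782.

power ≈ 0.78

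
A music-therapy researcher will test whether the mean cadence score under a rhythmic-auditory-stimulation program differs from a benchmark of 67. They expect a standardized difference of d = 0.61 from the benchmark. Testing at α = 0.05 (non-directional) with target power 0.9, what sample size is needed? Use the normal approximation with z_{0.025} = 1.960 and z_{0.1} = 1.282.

n = 29

For a one-sample test: n = ((z_{α/2} + z_β) / d)².
z_{α/2} + z_β = 1.960 + 1.282 = 3.242.
n = (3.242 / 0.61)² = 5.315² = 28.25.
Round up.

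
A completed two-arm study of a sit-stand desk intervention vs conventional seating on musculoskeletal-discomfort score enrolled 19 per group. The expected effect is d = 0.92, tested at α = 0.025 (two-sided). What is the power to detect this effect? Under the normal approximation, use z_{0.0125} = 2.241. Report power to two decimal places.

For two equal groups, power = Φ(d·√(n/2) − z_{α/2}).
d·√(n/2) = 0.92 × √(19/2) = 0.92 × 3.082 = 2.836.
z_β = 2.836 − 2.241 = 0.595.
Power = Φ(0.595) = 0.724.

power ≈ 0.72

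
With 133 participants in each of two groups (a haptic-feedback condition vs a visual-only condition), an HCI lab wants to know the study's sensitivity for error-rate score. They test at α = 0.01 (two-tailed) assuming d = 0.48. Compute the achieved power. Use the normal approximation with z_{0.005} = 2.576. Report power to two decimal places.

power ≈ 0.91

For two equal groups, power = Φ(d·√(n/2) − z_{α/2}).
d·√(n/2) = 0.48 × √(133/2) = 0.48 × 8.155 = 3.914.
z_β = 3.914 − 2.576 = 1.338.
Power = Φ(1.338) = 0.910.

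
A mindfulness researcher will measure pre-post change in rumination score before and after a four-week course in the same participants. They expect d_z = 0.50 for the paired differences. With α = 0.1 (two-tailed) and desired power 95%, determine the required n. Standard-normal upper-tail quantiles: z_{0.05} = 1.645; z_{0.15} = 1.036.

n = 44 pairs

For a paired (one-sample on differences) test: n = ((z_{α/2} + z_β) / d)².
z_{α/2} + z_β = 1.645 + 1.645 = 3.290.
n = (3.290 / 0.50)² = 6.580² = 43.30.
Round up.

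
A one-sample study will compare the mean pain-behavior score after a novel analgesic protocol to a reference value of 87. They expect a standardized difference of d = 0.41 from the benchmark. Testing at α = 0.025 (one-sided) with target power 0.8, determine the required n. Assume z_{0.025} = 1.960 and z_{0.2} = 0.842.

For a one-sample test: n = ((z_{α} + z_β) / d)².
z_{α} + z_β = 1.960 + 0.842 = 2.802.
n = (2.802 / 0.41)² = 6.834² = 46.71.
Round up.

n = 47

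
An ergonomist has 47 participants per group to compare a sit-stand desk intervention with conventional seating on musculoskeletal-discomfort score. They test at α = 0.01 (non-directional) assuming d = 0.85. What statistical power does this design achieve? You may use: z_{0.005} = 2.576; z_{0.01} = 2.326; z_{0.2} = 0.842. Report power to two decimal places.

For two equal groups, power = Φ(d·√(n/2) − z_{α/2}).
d·√(n/2) = 0.85 × √(47/2) = 0.85 × 4.848 = 4.121.
z_β = 4.121 − 2.576 = 1.545.
Power = Φ(1.545) = 0.939.

power ≈ 0.94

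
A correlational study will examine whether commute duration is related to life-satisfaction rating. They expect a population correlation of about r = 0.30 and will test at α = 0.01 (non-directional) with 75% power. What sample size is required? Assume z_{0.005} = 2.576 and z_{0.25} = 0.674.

Fisher's z: C = ½·ln((1+r)/(1−r)) = ½·ln(1.8571) = 0.3095.
n = ((z_{α/2} + z_β)/C)² + 3.
(2.576 + 0.674) / 0.3095 = 3.250 / 0.3095 = 10.501.
n = 10.501² + 3 = 110.27 + 3 = 113.3.
Round up.

n = 114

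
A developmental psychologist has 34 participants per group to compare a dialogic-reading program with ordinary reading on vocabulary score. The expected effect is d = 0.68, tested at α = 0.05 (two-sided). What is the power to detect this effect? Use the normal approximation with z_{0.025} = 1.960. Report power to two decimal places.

power ≈ 0.80

For two equal groups, power = Φ(d·√(n/2) − z_{α/2}).
d·√(n/2) = 0.68 × √(34/2) = 0.68 × 4.123 = 2.804.
z_β = 2.804 − 1.960 = 0.844.
Power = Φ(0.844) = 0.801.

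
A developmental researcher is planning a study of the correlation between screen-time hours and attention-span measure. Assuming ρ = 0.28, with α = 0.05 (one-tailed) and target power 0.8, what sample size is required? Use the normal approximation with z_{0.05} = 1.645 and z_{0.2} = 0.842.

n = 78

Fisher's z: C = ½·ln((1+r)/(1−r)) = ½·ln(1.7778) = 0.2877.
n = ((z_{α} + z_β)/C)² + 3.
(1.645 + 0.842) / 0.2877 = 2.487 / 0.2877 = 8.644.
n = 8.644² + 3 = 74.73 + 3 = 77.7.
Round up.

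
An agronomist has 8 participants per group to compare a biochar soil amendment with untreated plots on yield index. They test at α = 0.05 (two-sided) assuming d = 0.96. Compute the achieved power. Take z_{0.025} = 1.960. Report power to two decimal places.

For two equal groups, power = Φ(d·√(n/2) − z_{α/2}).
d·√(n/2) = 0.96 × √(8/2) = 0.96 × 2.000 = 1.920.
z_β = 1.920 − 1.960 = -0.040.
Power = Φ(-0.040) = 0.484.

power ≈ 0.48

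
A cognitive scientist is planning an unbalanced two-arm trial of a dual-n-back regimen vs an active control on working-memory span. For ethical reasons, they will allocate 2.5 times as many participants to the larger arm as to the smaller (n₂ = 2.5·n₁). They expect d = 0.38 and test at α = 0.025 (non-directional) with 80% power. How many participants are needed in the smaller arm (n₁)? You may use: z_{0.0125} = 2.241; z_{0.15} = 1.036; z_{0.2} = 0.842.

With allocation ratio k = n₂/n₁ = 2.5, Var(x̄₁−x̄₂) = σ²(1/n₁ + 1/(k·n₁)) = σ²·(k+1)/(k·n₁).
So n₁ = (1 + 1/k)·((z_{α/2} + z_β)/d)² = 1.400 × (3.083/0.38)².
n₁ = 1.400 × 65.82 = 92.2.
Round up: n₁ = 93, giving n₂ = ⌈2.5 × 93⌉ = ⌈232.5⌉ = 233.

n₁ = 93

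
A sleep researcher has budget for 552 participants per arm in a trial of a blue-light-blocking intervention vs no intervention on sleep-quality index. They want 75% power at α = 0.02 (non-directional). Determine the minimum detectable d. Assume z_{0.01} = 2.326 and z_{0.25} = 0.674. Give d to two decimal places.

For two independent groups of n = 552 each: d_min = (z_{α/2} + z_β)·√(2/n).
z-sum = 2.326 + 0.674 = 3.000.
d_min = 3.000 × √(2/552) = 3.000 × 0.0602 = 0.181.

d_min ≈ 0.18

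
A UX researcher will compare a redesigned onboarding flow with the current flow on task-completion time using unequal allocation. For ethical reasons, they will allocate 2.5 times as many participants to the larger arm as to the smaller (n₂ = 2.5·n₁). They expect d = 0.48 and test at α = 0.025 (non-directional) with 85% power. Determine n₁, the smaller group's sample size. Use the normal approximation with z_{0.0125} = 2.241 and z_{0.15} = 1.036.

n₁ = 66

With allocation ratio k = n₂/n₁ = 2.5, Var(x̄₁−x̄₂) = σ²(1/n₁ + 1/(k·n₁)) = σ²·(k+1)/(k·n₁).
So n₁ = (1 + 1/k)·((z_{α/2} + z_β)/d)² = 1.400 × (3.277/0.48)².
n₁ = 1.400 × 46.61 = 65.3.
Round up: n₁ = 66, giving n₂ = 2.5 × 66 = 165.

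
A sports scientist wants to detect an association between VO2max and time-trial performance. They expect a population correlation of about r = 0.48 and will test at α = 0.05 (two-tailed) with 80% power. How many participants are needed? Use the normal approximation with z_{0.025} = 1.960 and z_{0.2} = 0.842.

Fisher's z: C = ½·ln((1+r)/(1−r)) = ½·ln(2.8462) = 0.5230.
n = ((z_{α/2} + z_β)/C)² + 3.
(1.960 + 0.842) / 0.5230 = 2.802 / 0.5230 = 5.358.
n = 5.358² + 3 = 28.70 + 3 = 31.7.
Round up.

n = 32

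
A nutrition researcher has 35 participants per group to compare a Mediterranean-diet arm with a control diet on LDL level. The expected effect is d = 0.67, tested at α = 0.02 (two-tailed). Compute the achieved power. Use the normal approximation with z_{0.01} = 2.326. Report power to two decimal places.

For two equal groups, power = Φ(d·√(n/2) − z_{α/2}).
d·√(n/2) = 0.67 × √(35/2) = 0.67 × 4.183 = 2.803.
z_β = 2.803 − 2.326 = 0.477.
Power = Φ(0.477) = 0.683.

power ≈ 0.68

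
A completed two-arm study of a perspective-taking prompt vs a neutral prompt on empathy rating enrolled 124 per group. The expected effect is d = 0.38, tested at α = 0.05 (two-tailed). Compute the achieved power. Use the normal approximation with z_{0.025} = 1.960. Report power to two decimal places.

power ≈ 0.85

For two equal groups, power = Φ(d·√(n/2) − z_{α/2}).
d·√(n/2) = 0.38 × √(124/2) = 0.38 × 7.874 = 2.992.
z_β = 2.992 − 1.960 = 1.032.
Power = Φ(1.032) = 0.849.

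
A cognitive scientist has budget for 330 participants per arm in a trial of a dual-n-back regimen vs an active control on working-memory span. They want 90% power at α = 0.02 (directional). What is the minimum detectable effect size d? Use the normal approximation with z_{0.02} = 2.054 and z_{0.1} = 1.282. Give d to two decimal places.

For two independent groups of n = 330 each: d_min = (z_{α} + z_β)·√(2/n).
z-sum = 2.054 + 1.282 = 3.336.
d_min = 3.336 × √(2/330) = 3.336 × 0.0778 = 0.260.

d_min ≈ 0.26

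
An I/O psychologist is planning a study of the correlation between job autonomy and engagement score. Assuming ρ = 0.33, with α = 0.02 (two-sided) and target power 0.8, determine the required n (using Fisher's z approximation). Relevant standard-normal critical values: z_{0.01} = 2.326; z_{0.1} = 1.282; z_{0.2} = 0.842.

Fisher's z: C = ½·ln((1+r)/(1−r)) = ½·ln(1.9851) = 0.3428.
n = ((z_{α/2} + z_β)/C)² + 3.
(2.326 + 0.842) / 0.3428 = 3.168 / 0.3428 = 9.242.
n = 9.242² + 3 = 85.41 + 3 = 88.4.
Round up.

n = 89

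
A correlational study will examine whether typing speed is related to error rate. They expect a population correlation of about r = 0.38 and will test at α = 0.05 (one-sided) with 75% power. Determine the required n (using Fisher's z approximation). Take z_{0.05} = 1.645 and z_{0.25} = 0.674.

n = 37

Fisher's z: C = ½·ln((1+r)/(1−r)) = ½·ln(2.2258) = 0.4001.
n = ((z_{α} + z_β)/C)² + 3.
(1.645 + 0.674) / 0.4001 = 2.319 / 0.4001 = 5.796.
n = 5.796² + 3 = 33.59 + 3 = 36.6.
Round up.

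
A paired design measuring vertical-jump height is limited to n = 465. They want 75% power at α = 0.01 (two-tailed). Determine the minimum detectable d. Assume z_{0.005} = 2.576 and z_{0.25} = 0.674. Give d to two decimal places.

d_min ≈ 0.15

For a single sample (or paired design) of n = 465: d_min = (z_{α/2} + z_β)/√n.
z-sum = 2.576 + 0.674 = 3.250.
d_min = 3.250 / √465 = 3.250 / 21.564 = 0.151.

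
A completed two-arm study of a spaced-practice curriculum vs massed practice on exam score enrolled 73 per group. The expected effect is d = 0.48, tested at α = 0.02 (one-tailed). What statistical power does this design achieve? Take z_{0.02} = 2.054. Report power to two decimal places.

power ≈ 0.80

For two equal groups, power = Φ(d·√(n/2) − z_{α}).
d·√(n/2) = 0.48 × √(73/2) = 0.48 × 6.042 = 2.900.
z_β = 2.900 − 2.054 = 0.846.
Power = Φ(0.846) = 0.801.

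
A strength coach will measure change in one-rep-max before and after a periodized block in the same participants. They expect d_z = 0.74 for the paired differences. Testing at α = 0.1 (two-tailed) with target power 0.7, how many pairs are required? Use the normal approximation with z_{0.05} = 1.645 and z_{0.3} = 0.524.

For a paired (one-sample on differences) test: n = ((z_{α/2} + z_β) / d)².
z_{α/2} + z_β = 1.645 + 0.524 = 2.169.
n = (2.169 / 0.74)² = 2.931² = 8.59.
Round up.

n = 9 pairs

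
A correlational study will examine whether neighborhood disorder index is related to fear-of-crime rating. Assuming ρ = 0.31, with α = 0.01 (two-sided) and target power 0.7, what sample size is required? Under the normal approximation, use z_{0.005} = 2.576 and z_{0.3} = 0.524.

n = 97

Fisher's z: C = ½·ln((1+r)/(1−r)) = ½·ln(1.8986) = 0.3205.
n = ((z_{α/2} + z_β)/C)² + 3.
(2.576 + 0.524) / 0.3205 = 3.100 / 0.3205 = 9.672.
n = 9.672² + 3 = 93.56 + 3 = 96.6.
Round up.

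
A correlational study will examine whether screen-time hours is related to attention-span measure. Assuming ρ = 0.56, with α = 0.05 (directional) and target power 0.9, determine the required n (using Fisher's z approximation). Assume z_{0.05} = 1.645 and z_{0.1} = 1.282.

n = 25

Fisher's z: C = ½·ln((1+r)/(1−r)) = ½·ln(3.5455) = 0.6328.
n = ((z_{α} + z_β)/C)² + 3.
(1.645 + 1.282) / 0.6328 = 2.927 / 0.6328 = 4.625.
n = 4.625² + 3 = 21.40 + 3 = 24.4.
Round up.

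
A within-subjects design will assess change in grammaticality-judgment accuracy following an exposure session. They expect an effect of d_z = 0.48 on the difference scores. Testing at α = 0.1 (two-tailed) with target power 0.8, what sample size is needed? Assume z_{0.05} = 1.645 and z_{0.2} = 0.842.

n = 27 pairs

For a paired (one-sample on differences) test: n = ((z_{α/2} + z_β) / d)².
z_{α/2} + z_β = 1.645 + 0.842 = 2.487.
n = (2.487 / 0.48)² = 5.181² = 26.85.
Round up.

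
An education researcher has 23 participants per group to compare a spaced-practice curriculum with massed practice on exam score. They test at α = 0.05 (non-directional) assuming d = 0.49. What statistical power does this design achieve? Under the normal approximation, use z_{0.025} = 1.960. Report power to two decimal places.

power ≈ 0.38

For two equal groups, power = Φ(d·√(n/2) − z_{α/2}).
d·√(n/2) = 0.49 × √(23/2) = 0.49 × 3.391 = 1.662.
z_β = 1.662 − 1.960 = -0.298.
Power = Φ(-0.298) = 0.383.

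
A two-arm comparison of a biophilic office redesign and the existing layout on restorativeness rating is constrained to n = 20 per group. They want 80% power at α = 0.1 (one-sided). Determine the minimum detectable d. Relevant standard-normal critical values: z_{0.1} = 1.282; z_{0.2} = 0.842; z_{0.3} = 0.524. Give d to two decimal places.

For two independent groups of n = 20 each: d_min = (z_{α} + z_β)·√(2/n).
z-sum = 1.282 + 0.842 = 2.124.
d_min = 2.124 × √(2/20) = 2.124 × 0.3162 = 0.672.

d_min ≈ 0.67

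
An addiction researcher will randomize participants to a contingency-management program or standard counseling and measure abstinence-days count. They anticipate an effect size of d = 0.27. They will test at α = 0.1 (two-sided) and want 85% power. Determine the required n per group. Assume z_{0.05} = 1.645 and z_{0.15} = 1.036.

n = 198 per group

For two independent groups with equal n: n = 2·((z_{α/2} + z_β) / d)².
z_{α/2} + z_β = 1.645 + 1.036 = 2.681.
n = 2 × (2.681 / 0.27)² = 2 × 9.930² = 2 × 98.60 = 197.2.
Round up to the next whole participant.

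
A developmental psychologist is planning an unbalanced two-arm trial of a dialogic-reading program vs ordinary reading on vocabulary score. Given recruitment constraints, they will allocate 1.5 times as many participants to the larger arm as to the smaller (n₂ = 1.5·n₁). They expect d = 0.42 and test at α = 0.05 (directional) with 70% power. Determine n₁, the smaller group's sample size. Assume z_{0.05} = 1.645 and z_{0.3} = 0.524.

n₁ = 45

With allocation ratio k = n₂/n₁ = 1.5, Var(x̄₁−x̄₂) = σ²(1/n₁ + 1/(k·n₁)) = σ²·(k+1)/(k·n₁).
So n₁ = (1 + 1/k)·((z_{α} + z_β)/d)² = 1.667 × (2.169/0.42)².
n₁ = 1.667 × 26.67 = 44.4.
Round up: n₁ = 45, giving n₂ = ⌈1.5 × 45⌉ = ⌈67.5⌉ = 68.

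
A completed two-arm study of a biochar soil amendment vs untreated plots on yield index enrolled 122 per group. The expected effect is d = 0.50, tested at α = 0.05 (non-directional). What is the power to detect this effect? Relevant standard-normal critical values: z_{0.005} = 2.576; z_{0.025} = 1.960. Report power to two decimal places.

power ≈ 0.97

For two equal groups, power = Φ(d·√(n/2) − z_{α/2}).
d·√(n/2) = 0.50 × √(122/2) = 0.50 × 7.810 = 3.905.
z_β = 3.905 − 1.960 = 1.945.
Power = Φ(1.945) = 0.974.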